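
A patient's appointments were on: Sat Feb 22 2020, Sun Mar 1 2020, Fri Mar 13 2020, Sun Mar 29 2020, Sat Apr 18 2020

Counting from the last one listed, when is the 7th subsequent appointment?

The spacing grows by 4 each time: 8, 12, 16, 20 days.
Next gap: 24 days. Sat Apr 18 2020 + 24 days = Tue May 12 2020.
Next gap: 28 days. Tue May 12 2020 + 28 days = Tue Jun 9 2020.
Next gap: 32 days. Tue Jun 9 2020 + 32 days = Sat Jul 11 2020.
Next gap: 36 days. Sat Jul 11 2020 + 36 days = Sun Aug 16 2020.
Next gap: 40 days. Sun Aug 16 2020 + 40 days = Fri Sep 25 2020.
Next gap: 44 days. Fri Sep 25 2020 + 44 days = Sun Nov 8 2020.
Next gap: 48 days. Sun Nov 8 2020 + 48 days = Sat Dec 26 2020.

Sat Dec 26 2020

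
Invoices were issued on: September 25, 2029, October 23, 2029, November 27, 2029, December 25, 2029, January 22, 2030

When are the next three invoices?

February 26, 2030; March 26, 2030; April 23, 2030

These are Tuesdays at 28- or 35-day spacing (28, 35, 28, 28).
The pattern: 4th Tuesday of the month.
February 2030 — 4th Tuesday is February 26, 2030.
March 2030 — 4th Tuesday is March 26, 2030.
April 2030 — 4th Tuesday is April 23, 2030.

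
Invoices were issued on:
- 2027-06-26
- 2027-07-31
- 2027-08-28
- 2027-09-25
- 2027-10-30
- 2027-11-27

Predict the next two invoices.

These are Saturdays with 35, 28, 28, 35, 28-day gaps.
Each is the final Saturday of its month — 2027-07-31 is past the 28th, so '4th Saturday' doesn't fit.
Last Saturday of December 2027: 2027-12-25.
January 2028 ends with Saturday 2028-01-29.

2027-12-25, 2028-01-29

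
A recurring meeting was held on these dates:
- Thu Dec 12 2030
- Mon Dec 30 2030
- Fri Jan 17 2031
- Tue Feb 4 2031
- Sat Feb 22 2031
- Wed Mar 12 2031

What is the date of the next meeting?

Sun Mar 30 2031

Gaps between consecutive events: 18, 18, 18, 18, 18 days — a constant 18-day interval.
Wed Mar 12 2031 + 18 days = Sun Mar 30 2031.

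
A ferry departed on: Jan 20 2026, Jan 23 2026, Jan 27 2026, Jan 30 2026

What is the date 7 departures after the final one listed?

Feb 24 2026

Gaps: 3, 4, 3 days — not constant, but cyclic with period 2.
The events fall on every Tuesday and Friday.
The following Tuesday is Feb 3 2026.
The following Friday is Feb 6 2026.
Next Tuesday: Feb 10 2026.
The following Friday is Feb 13 2026.
The following Tuesday is Feb 17 2026.
The following Friday is Feb 20 2026.
The following Tuesday is Feb 24 2026.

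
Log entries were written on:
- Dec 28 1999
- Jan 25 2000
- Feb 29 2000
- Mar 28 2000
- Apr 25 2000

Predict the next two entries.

All Tuesdays; the gaps (28, 35, 28, 28) vary with month length.
This is the last Tuesday of each month.
Last Tuesday of May 2000: May 30 2000.
June 2000 ends with Tuesday Jun 27 2000.

May 30 2000, Jun 27 2000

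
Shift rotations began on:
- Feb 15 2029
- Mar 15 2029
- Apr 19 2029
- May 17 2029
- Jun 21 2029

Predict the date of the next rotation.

All dates are Thursdays, 28, 35, 28, 35 days apart.
Specifically, the 3rd Thursday of each month.
3rd Thursday of July 2029: Jul 19 2029.

Jul 19 2029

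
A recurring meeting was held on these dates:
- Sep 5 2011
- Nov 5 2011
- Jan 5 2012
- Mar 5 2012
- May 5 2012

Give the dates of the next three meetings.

Jul 5 2012, Sep 5 2012, Nov 5 2012

Gaps: 61, 61, 60, 61 days — not constant. Every event is on the 5th of the month.
Pattern: the 5th of every 2 months.
Next: July 2012 → Jul 5 2012.
September 2012: Sep 5 2012.
Next: November 2012 → Nov 5 2012.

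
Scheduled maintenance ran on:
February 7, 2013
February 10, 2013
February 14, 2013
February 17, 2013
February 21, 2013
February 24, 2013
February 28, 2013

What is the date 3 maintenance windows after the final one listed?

Every event lands on a Thursday or Sunday (gaps cycle 3, 4, 3, 4, 3, 4).
So the schedule is: every Thursday and Sunday.
The following Sunday is March 3, 2013.
Next Thursday: March 7, 2013.
Next Sunday: March 10, 2013.

March 10, 2013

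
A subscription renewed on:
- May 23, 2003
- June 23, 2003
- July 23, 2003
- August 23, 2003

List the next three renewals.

Gaps: 31, 30, 31 days — not constant. Every event is on the 23rd of the month.
Pattern: the 23rd of each month.
September 2003: September 23, 2003.
October 2003: October 23, 2003.
Next: November 2003 → November 23, 2003.

September 23, 2003; October 23, 2003; November 23, 2003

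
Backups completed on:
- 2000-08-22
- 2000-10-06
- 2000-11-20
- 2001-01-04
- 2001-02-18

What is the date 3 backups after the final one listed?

Every event comes 45 days after the last (45, 45, 45, 45).
2001-02-18 + 45 days = 2001-04-04.
2001-04-04 + 45 days = 2001-05-19.
2001-05-19 + 45 days = 2001-07-03.

2001-07-03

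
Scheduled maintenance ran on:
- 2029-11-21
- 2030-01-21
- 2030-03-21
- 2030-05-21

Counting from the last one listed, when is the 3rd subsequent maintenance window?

Gaps: 61, 59, 61 days — not constant. Every event is on the 21st of the month.
Pattern: the 21st of every 2 months.
Next: July 2030 → 2030-07-21.
September 2030: 2030-09-21.
November 2030: 2030-11-21.

2030-11-21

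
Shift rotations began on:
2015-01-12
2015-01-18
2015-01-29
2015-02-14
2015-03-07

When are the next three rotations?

2015-04-02, 2015-05-03, 2015-06-08

The spacing grows by 5 each time: 6, 11, 16, 21 days.
Next gap: 26 days. 2015-03-07 + 26 days = 2015-04-02.
Next gap: 31 days. 2015-04-02 + 31 days = 2015-05-03.
Next gap: 36 days. 2015-05-03 + 36 days = 2015-06-08.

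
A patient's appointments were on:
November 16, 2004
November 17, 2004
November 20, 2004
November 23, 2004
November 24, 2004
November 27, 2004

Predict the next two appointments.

Gaps: 1, 3, 3, 1, 3 days — not constant, but cyclic with period 3.
The events fall on every Tuesday, Wednesday and Saturday.
Next Tuesday: November 30, 2004.
Next Wednesday: December 1, 2004.

November 30, 2004; December 1, 2004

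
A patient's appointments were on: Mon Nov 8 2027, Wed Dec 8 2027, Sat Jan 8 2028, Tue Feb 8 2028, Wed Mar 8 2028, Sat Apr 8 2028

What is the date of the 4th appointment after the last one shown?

Each date is the 8th; the gaps (30, 31, 31, 29, 31) track the month lengths.
The rule is the 8th of each month.
Next: May 2028 → Mon May 8 2028.
Next: June 2028 → Thu Jun 8 2028.
July 2028: Sat Jul 8 2028.
August 2028: Tue Aug 8 2028.

Tue Aug 8 2028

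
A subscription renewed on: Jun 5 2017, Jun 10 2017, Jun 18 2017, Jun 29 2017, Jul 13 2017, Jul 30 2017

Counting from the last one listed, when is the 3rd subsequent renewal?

Oct 7 2017

Intervals are 5, 8, 11, 14, 17 days — an arithmetic progression with common difference 3.
Next gap: 20 days. Jul 30 2017 + 20 days = Aug 19 2017.
Next gap: 23 days. Aug 19 2017 + 23 days = Sep 11 2017.
Next gap: 26 days. Sep 11 2017 + 26 days = Oct 7 2017.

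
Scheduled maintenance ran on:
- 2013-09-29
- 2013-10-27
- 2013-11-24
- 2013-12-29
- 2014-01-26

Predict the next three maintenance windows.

2014-02-23, 2014-03-30, 2014-04-27

Every date is a Sunday; gaps 28, 28, 35, 28 days.
Each is the last Sunday of its month (at least one falls on the 29th or later, ruling out '4th Sunday').
February 2014 ends with Sunday 2014-02-23.
March 2014 ends with Sunday 2014-03-30.
Last Sunday of April 2014: 2014-04-27.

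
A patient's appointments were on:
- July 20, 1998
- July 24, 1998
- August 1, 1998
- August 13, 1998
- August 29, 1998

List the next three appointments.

September 18, 1998; October 12, 1998; November 9, 1998

Intervals are 4, 8, 12, 16 days — an arithmetic progression with common difference 4.
Next gap: 20 days. August 29, 1998 + 20 days = September 18, 1998.
Next gap: 24 days. September 18, 1998 + 24 days = October 12, 1998.
Next gap: 28 days. October 12, 1998 + 28 days = November 9, 1998.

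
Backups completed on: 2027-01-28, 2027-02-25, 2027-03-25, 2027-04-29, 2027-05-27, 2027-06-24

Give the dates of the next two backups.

These are Thursdays with 28, 28, 35, 28, 28-day gaps.
Each is the final Thursday of its month — 2027-04-29 is past the 28th, so '4th Thursday' doesn't fit.
July 2027 ends with Thursday 2027-07-29.
Last Thursday of August 2027: 2027-08-26.

2027-07-29, 2027-08-26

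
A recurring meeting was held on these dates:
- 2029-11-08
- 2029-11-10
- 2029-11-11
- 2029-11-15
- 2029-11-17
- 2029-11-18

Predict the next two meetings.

Every event lands on a Thursday or Saturday or Sunday (gaps cycle 2, 1, 4, 2, 1).
So the schedule is: every Thursday, Saturday and Sunday.
The following Thursday is 2029-11-22.
The following Saturday is 2029-11-24.

2029-11-22, 2029-11-24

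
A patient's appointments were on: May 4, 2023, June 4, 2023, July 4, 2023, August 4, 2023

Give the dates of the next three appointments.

Gaps: 31, 30, 31 days — not constant. Every event is on the 4th of the month.
Pattern: the 4th of each month.
September 2023: September 4, 2023.
October 2023: October 4, 2023.
Next: November 2023 → November 4, 2023.

September 4, 2023; October 4, 2023; November 4, 2023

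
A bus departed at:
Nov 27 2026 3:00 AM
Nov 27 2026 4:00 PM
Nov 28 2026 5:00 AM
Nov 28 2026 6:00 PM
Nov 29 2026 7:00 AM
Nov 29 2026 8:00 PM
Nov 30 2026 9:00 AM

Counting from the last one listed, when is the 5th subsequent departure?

Dec 3 2026 2:00 AM

Spacing: 13, 13, 13, 13, 13, 13 h — constant 13 h.
Nov 30 2026 9:00 AM + 13 h = Nov 30 2026 10:00 PM.
Nov 30 2026 10:00 PM + 13 h = Dec 1 2026 11:00 AM.
Dec 1 2026 11:00 AM + 13 h = Dec 2 2026 12:00 AM.
Dec 2 2026 12:00 AM + 13 h = Dec 2 2026 1:00 PM.
Dec 2 2026 1:00 PM + 13 h = Dec 3 2026 2:00 AM.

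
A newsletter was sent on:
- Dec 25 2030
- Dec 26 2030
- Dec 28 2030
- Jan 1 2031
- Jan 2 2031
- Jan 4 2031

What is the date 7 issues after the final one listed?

Every event lands on a Wednesday or Thursday or Saturday (gaps cycle 1, 2, 4, 1, 2).
So the schedule is: every Wednesday, Thursday and Saturday.
The following Wednesday is Jan 8 2031.
Next Thursday: Jan 9 2031.
Next Saturday: Jan 11 2031.
Next Wednesday: Jan 15 2031.
The following Thursday is Jan 16 2031.
Next Saturday: Jan 18 2031.
The following Wednesday is Jan 22 2031.

Jan 22 2031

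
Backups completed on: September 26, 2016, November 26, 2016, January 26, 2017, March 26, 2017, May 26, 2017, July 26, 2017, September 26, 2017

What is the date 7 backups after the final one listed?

November 26, 2018

Each date is the 26th; the gaps (61, 61, 59, 61, 61, 62) track the month lengths.
The rule is the 26th of every 2 months.
Next: November 2017 → November 26, 2017.
Next: January 2018 → January 26, 2018.
Next: March 2018 → March 26, 2018.
May 2018: May 26, 2018.
Next: July 2018 → July 26, 2018.
September 2018: September 26, 2018.
November 2018: November 26, 2018.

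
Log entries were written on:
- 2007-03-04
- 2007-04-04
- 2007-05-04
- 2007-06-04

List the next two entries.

2007-07-04, 2007-08-04

The day-of-month is always 4 (31, 30, 31 days between events).
So this recurs on the 4th of each month.
Next: July 2007 → 2007-07-04.
August 2007: 2007-08-04.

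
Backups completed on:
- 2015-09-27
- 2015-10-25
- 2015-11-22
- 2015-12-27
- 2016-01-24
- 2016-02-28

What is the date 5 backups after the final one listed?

All dates are Sundays, 28, 28, 35, 28, 35 days apart.
Specifically, the 4th Sunday of each month.
4th Sunday of March 2016: 2016-03-27.
April 2016 — 4th Sunday is 2016-04-24.
May 2016 — 4th Sunday is 2016-05-22.
June 2016 — 4th Sunday is 2016-06-26.
4th Sunday of July 2016: 2016-07-24.

2016-07-24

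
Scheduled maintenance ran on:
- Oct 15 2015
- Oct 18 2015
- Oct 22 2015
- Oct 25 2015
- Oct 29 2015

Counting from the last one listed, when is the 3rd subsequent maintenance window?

Gaps: 3, 4, 3, 4 days — not constant, but cyclic with period 2.
The events fall on every Thursday and Sunday.
Next Sunday: Nov 1 2015.
The following Thursday is Nov 5 2015.
Next Sunday: Nov 8 2015.

Nov 8 2015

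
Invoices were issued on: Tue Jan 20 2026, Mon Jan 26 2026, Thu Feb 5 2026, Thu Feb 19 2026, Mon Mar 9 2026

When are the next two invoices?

Intervals are 6, 10, 14, 18 days — an arithmetic progression with common difference 4.
Next gap: 22 days. Mon Mar 9 2026 + 22 days = Tue Mar 31 2026.
Next gap: 26 days. Tue Mar 31 2026 + 26 days = Sun Apr 26 2026.

Tue Mar 31 2026, Sun Apr 26 2026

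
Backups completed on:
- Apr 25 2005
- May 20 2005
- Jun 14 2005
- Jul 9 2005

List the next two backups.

Aug 3 2005, Aug 28 2005

Every event comes 25 days after the last (25, 25, 25).
Jul 9 2005 + 25 days = Aug 3 2005.
Aug 3 2005 + 25 days = Aug 28 2005.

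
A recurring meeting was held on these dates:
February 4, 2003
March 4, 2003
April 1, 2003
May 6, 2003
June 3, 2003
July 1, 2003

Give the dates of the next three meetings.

These are Tuesdays at 28- or 35-day spacing (28, 28, 35, 28, 28).
The pattern: 1st Tuesday of the month.
August 2003 — 1st Tuesday is August 5, 2003.
September 2003 — 1st Tuesday is September 2, 2003.
1st Tuesday of October 2003: October 7, 2003.

August 5, 2003; September 2, 2003; October 7, 2003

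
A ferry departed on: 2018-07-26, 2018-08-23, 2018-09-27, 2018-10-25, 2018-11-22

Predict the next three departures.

2018-12-27, 2019-01-24, 2019-02-28

These are Thursdays at 28- or 35-day spacing (28, 35, 28, 28).
The pattern: 4th Thursday of the month.
4th Thursday of December 2018: 2018-12-27.
January 2019 — 4th Thursday is 2019-01-24.
4th Thursday of February 2019: 2019-02-28.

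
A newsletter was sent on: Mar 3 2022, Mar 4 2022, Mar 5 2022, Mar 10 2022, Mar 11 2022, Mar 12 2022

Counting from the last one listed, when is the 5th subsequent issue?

Every event lands on a Thursday or Friday or Saturday (gaps cycle 1, 1, 5, 1, 1).
So the schedule is: every Thursday, Friday and Saturday.
The following Thursday is Mar 17 2022.
The following Friday is Mar 18 2022.
The following Saturday is Mar 19 2022.
Next Thursday: Mar 24 2022.
The following Friday is Mar 25 2022.

Mar 25 2022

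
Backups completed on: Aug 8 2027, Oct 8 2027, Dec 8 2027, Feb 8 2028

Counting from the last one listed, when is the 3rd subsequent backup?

Gaps: 61, 61, 62 days — not constant. Every event is on the 8th of the month.
Pattern: the 8th of every 2 months.
April 2028: Apr 8 2028.
Next: June 2028 → Jun 8 2028.
August 2028: Aug 8 2028.

Aug 8 2028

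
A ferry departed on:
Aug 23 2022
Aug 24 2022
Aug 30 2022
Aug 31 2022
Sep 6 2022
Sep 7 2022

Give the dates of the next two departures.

Sep 13 2022, Sep 14 2022

The gap pattern 1, 6, 1, 6, 1 repeats every 2 events.
These are the Tuesdays and Wednesdays of each week.
The following Tuesday is Sep 13 2022.
The following Wednesday is Sep 14 2022.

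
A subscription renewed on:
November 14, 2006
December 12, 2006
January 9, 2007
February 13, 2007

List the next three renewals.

All dates are Tuesdays, 28, 28, 35 days apart.
Specifically, the 2nd Tuesday of each month.
2nd Tuesday of March 2007: March 13, 2007.
April 2007 — 2nd Tuesday is April 10, 2007.
2nd Tuesday of May 2007: May 8, 2007.

March 13, 2007; April 10, 2007; May 8, 2007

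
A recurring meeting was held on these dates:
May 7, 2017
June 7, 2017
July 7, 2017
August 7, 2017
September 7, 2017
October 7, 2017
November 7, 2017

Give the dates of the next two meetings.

December 7, 2017; January 7, 2018

The day-of-month is always 7 (31, 30, 31, 31, 30, 31 days between events).
So this recurs on the 7th of each month.
December 2017: December 7, 2017.
January 2018: January 7, 2018.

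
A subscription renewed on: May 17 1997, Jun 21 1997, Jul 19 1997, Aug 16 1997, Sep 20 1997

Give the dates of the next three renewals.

Oct 18 1997, Nov 15 1997, Dec 20 1997

Gaps: 35, 28, 28, 35 days — a mix of 28 and 35. Every date is a Saturday.
Each is the 3rd Saturday of its month.
3rd Saturday of October 1997: Oct 18 1997.
November 1997 — 3rd Saturday is Nov 15 1997.
December 1997 — 3rd Saturday is Dec 20 1997.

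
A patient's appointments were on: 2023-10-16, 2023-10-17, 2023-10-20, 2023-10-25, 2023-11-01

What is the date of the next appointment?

The spacing grows by 2 each time: 1, 3, 5, 7 days.
Next gap: 9 days. 2023-11-01 + 9 days = 2023-11-10.

2023-11-10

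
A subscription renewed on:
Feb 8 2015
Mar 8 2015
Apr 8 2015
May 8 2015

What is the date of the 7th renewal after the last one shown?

The day-of-month is always 8 (28, 31, 30 days between events).
So this recurs on the 8th of each month.
Next: June 2015 → Jun 8 2015.
Next: July 2015 → Jul 8 2015.
August 2015: Aug 8 2015.
Next: September 2015 → Sep 8 2015.
Next: October 2015 → Oct 8 2015.
Next: November 2015 → Nov 8 2015.
December 2015: Dec 8 2015.

Dec 8 2015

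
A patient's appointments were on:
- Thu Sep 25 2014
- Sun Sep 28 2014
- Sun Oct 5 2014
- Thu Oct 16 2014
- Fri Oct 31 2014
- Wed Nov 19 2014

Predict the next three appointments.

Intervals are 3, 7, 11, 15, 19 days — an arithmetic progression with common difference 4.
Next gap: 23 days. Wed Nov 19 2014 + 23 days = Fri Dec 12 2014.
Next gap: 27 days. Fri Dec 12 2014 + 27 days = Thu Jan 8 2015.
Next gap: 31 days. Thu Jan 8 2015 + 31 days = Sun Feb 8 2015.

Fri Dec 12 2014, Thu Jan 8 2015, Sun Feb 8 2015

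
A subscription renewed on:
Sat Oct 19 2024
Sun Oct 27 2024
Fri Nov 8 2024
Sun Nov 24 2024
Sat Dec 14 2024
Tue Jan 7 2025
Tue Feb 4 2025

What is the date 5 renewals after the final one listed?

Sat Aug 23 2025

Intervals are 8, 12, 16, 20, 24, 28 days — an arithmetic progression with common difference 4.
Next gap: 32 days. Tue Feb 4 2025 + 32 days = Sat Mar 8 2025.
Next gap: 36 days. Sat Mar 8 2025 + 36 days = Sun Apr 13 2025.
Next gap: 40 days. Sun Apr 13 2025 + 40 days = Fri May 23 2025.
Next gap: 44 days. Fri May 23 2025 + 44 days = Sun Jul 6 2025.
Next gap: 48 days. Sun Jul 6 2025 + 48 days = Sat Aug 23 2025.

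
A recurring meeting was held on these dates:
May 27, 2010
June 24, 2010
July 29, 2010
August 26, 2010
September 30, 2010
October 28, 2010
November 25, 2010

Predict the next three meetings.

December 30, 2010; January 27, 2011; February 24, 2011

These are Thursdays with 28, 35, 28, 35, 28, 28-day gaps.
Each is the final Thursday of its month — July 29, 2010 is past the 28th, so '4th Thursday' doesn't fit.
December 2010 ends with Thursday December 30, 2010.
Last Thursday of January 2011: January 27, 2011.
February 2011 ends with Thursday February 24, 2011.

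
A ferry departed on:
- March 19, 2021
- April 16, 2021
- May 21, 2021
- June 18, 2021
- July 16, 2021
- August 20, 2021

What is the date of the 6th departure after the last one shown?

All dates are Fridays, 28, 35, 28, 28, 35 days apart.
Specifically, the 3rd Friday of each month.
September 2021 — 3rd Friday is September 17, 2021.
October 2021 — 3rd Friday is October 15, 2021.
November 2021 — 3rd Friday is November 19, 2021.
3rd Friday of December 2021: December 17, 2021.
January 2022 — 3rd Friday is January 21, 2022.
3rd Friday of February 2022: February 18, 2022.

February 18, 2022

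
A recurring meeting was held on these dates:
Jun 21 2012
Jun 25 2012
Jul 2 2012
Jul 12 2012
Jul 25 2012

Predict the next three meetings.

Aug 10 2012, Aug 29 2012, Sep 20 2012

The spacing grows by 3 each time: 4, 7, 10, 13 days.
Next gap: 16 days. Jul 25 2012 + 16 days = Aug 10 2012.
Next gap: 19 days. Aug 10 2012 + 19 days = Aug 29 2012.
Next gap: 22 days. Aug 29 2012 + 22 days = Sep 20 2012.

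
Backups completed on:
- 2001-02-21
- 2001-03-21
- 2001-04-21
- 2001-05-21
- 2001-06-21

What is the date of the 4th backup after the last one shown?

Each date is the 21st; the gaps (28, 31, 30, 31) track the month lengths.
The rule is the 21st of each month.
Next: July 2001 → 2001-07-21.
Next: August 2001 → 2001-08-21.
September 2001: 2001-09-21.
Next: October 2001 → 2001-10-21.

2001-10-21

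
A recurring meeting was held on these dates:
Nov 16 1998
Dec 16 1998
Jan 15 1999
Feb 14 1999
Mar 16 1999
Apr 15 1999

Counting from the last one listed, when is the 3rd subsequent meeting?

Gaps between consecutive events: 30, 30, 30, 30, 30 days — a constant 30-day interval.
Apr 15 1999 + 30 days = May 15 1999.
May 15 1999 + 30 days = Jun 14 1999.
Jun 14 1999 + 30 days = Jul 14 1999.

Jul 14 1999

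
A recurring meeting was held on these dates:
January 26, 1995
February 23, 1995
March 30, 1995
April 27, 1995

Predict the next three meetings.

May 25, 1995; June 29, 1995; July 27, 1995

Every date is a Thursday; gaps 28, 35, 28 days.
Each is the last Thursday of its month (at least one falls on the 29th or later, ruling out '4th Thursday').
Last Thursday of May 1995: May 25, 1995.
Last Thursday of June 1995: June 29, 1995.
Last Thursday of July 1995: July 27, 1995.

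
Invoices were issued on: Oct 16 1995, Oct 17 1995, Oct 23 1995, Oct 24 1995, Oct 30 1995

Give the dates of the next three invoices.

Every event lands on a Monday or Tuesday (gaps cycle 1, 6, 1, 6).
So the schedule is: every Monday and Tuesday.
Next Tuesday: Oct 31 1995.
The following Monday is Nov 6 1995.
Next Tuesday: Nov 7 1995.

Oct 31 1995, Nov 6 1995, Nov 7 1995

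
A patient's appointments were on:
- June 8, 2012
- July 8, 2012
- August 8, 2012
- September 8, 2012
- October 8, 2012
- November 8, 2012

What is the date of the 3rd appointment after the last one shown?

February 8, 2013

The day-of-month is always 8 (30, 31, 31, 30, 31 days between events).
So this recurs on the 8th of each month.
Next: December 2012 → December 8, 2012.
Next: January 2013 → January 8, 2013.
Next: February 2013 → February 8, 2013.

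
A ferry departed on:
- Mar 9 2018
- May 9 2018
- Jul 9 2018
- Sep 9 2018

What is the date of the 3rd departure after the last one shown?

Mar 9 2019

The day-of-month is always 9 (61, 61, 62 days between events).
So this recurs on the 9th of every 2 months.
November 2018: Nov 9 2018.
January 2019: Jan 9 2019.
Next: March 2019 → Mar 9 2019.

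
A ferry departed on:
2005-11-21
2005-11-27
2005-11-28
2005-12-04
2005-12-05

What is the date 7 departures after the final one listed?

Gaps: 6, 1, 6, 1 days — not constant, but cyclic with period 2.
The events fall on every Monday and Sunday.
Next Sunday: 2005-12-11.
The following Monday is 2005-12-12.
Next Sunday: 2005-12-18.
The following Monday is 2005-12-19.
The following Sunday is 2005-12-25.
The following Monday is 2005-12-26.
Next Sunday: 2006-01-01.

2006-01-01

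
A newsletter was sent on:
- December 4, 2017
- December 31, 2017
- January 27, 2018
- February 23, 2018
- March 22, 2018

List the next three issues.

Every event comes 27 days after the last (27, 27, 27, 27).
March 22, 2018 + 27 days = April 18, 2018.
April 18, 2018 + 27 days = May 15, 2018.
May 15, 2018 + 27 days = June 11, 2018.

April 18, 2018; May 15, 2018; June 11, 2018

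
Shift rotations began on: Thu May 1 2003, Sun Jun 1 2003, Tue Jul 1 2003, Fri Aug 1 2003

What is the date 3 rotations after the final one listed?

Sat Nov 1 2003

The day-of-month is always 1 (31, 30, 31 days between events).
So this recurs on the 1st of each month.
Next: September 2003 → Mon Sep 1 2003.
October 2003: Wed Oct 1 2003.
Next: November 2003 → Sat Nov 1 2003.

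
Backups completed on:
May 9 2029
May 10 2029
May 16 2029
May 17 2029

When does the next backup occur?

May 23 2029

The gap pattern 1, 6, 1 repeats every 2 events.
These are the Wednesdays and Thursdays of each week.
Next Wednesday: May 23 2029.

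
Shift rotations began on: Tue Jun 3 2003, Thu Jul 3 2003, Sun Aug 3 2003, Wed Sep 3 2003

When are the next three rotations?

Each date is the 3rd; the gaps (30, 31, 31) track the month lengths.
The rule is the 3rd of each month.
October 2003: Fri Oct 3 2003.
Next: November 2003 → Mon Nov 3 2003.
Next: December 2003 → Wed Dec 3 2003.

Fri Oct 3 2003, Mon Nov 3 2003, Wed Dec 3 2003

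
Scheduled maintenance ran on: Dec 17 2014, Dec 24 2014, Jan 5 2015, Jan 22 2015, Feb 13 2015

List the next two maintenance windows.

Mar 12 2015, Apr 13 2015

The spacing grows by 5 each time: 7, 12, 17, 22 days.
Next gap: 27 days. Feb 13 2015 + 27 days = Mar 12 2015.
Next gap: 32 days. Mar 12 2015 + 32 days = Apr 13 2015.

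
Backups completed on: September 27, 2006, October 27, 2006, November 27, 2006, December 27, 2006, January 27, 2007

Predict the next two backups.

February 27, 2007; March 27, 2007

Each date is the 27th; the gaps (30, 31, 30, 31) track the month lengths.
The rule is the 27th of each month.
Next: February 2007 → February 27, 2007.
Next: March 2007 → March 27, 2007.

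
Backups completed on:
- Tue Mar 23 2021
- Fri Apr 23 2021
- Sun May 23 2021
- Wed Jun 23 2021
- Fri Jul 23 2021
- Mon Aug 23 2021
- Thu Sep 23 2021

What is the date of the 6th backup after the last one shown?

The day-of-month is always 23 (31, 30, 31, 30, 31, 31 days between events).
So this recurs on the 23rd of each month.
Next: October 2021 → Sat Oct 23 2021.
November 2021: Tue Nov 23 2021.
Next: December 2021 → Thu Dec 23 2021.
Next: January 2022 → Sun Jan 23 2022.
Next: February 2022 → Wed Feb 23 2022.
Next: March 2022 → Wed Mar 23 2022.

Wed Mar 23 2022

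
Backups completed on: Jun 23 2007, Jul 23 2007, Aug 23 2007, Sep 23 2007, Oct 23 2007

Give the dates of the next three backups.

Gaps: 30, 31, 31, 30 days — not constant. Every event is on the 23rd of the month.
Pattern: the 23rd of each month.
Next: November 2007 → Nov 23 2007.
Next: December 2007 → Dec 23 2007.
Next: January 2008 → Jan 23 2008.

Nov 23 2007, Dec 23 2007, Jan 23 2008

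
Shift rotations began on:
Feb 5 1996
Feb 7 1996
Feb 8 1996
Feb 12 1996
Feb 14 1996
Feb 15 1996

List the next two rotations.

Feb 19 1996, Feb 21 1996

Every event lands on a Monday or Wednesday or Thursday (gaps cycle 2, 1, 4, 2, 1).
So the schedule is: every Monday, Wednesday and Thursday.
The following Monday is Feb 19 1996.
Next Wednesday: Feb 21 1996.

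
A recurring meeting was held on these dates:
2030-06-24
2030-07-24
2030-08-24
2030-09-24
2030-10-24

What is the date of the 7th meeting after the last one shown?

2031-05-24

Gaps: 30, 31, 31, 30 days — not constant. Every event is on the 24th of the month.
Pattern: the 24th of each month.
November 2030: 2030-11-24.
December 2030: 2030-12-24.
January 2031: 2031-01-24.
Next: February 2031 → 2031-02-24.
March 2031: 2031-03-24.
April 2031: 2031-04-24.
Next: May 2031 → 2031-05-24.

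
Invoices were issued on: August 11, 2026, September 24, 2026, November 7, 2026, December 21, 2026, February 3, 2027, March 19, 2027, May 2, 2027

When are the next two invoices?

June 15, 2027; July 29, 2027

Every event comes 44 days after the last (44, 44, 44, 44, 44, 44).
May 2, 2027 + 44 days = June 15, 2027.
June 15, 2027 + 44 days = July 29, 2027.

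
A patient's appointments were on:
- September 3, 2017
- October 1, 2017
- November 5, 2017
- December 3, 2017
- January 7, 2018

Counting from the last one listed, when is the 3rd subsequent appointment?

All dates are Sundays, 28, 35, 28, 35 days apart.
Specifically, the 1st Sunday of each month.
1st Sunday of February 2018: February 4, 2018.
1st Sunday of March 2018: March 4, 2018.
1st Sunday of April 2018: April 1, 2018.

April 1, 2018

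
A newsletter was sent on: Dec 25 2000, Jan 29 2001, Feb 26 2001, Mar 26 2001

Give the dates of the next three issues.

Apr 30 2001, May 28 2001, Jun 25 2001

These are Mondays with 35, 28, 28-day gaps.
Each is the final Monday of its month — Jan 29 2001 is past the 28th, so '4th Monday' doesn't fit.
April 2001 ends with Monday Apr 30 2001.
Last Monday of May 2001: May 28 2001.
Last Monday of June 2001: Jun 25 2001.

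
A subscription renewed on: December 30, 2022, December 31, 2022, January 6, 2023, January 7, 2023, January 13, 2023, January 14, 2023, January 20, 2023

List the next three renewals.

Gaps: 1, 6, 1, 6, 1, 6 days — not constant, but cyclic with period 2.
The events fall on every Friday and Saturday.
Next Saturday: January 21, 2023.
Next Friday: January 27, 2023.
Next Saturday: January 28, 2023.

January 21, 2023; January 27, 2023; January 28, 2023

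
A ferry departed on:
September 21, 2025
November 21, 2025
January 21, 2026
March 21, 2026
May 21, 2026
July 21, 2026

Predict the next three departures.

Each date is the 21st; the gaps (61, 61, 59, 61, 61) track the month lengths.
The rule is the 21st of every 2 months.
Next: September 2026 → September 21, 2026.
Next: November 2026 → November 21, 2026.
Next: January 2027 → January 21, 2027.

September 21, 2026; November 21, 2026; January 21, 2027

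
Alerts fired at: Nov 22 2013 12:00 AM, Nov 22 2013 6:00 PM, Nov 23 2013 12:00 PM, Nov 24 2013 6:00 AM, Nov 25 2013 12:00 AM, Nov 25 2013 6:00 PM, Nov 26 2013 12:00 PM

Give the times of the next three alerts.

Nov 27 2013 6:00 AM, Nov 28 2013 12:00 AM, Nov 28 2013 6:00 PM

Gaps: 18, 18, 18, 18, 18, 18 hours — each event is 18 hours after the previous one.
Nov 26 2013 12:00 PM + 18 h = Nov 27 2013 6:00 AM.
Nov 27 2013 6:00 AM + 18 h = Nov 28 2013 12:00 AM.
Nov 28 2013 12:00 AM + 18 h = Nov 28 2013 6:00 PM.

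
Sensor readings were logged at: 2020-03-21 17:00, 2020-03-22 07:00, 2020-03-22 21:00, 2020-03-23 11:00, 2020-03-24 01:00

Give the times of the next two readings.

2020-03-24 15:00, 2020-03-25 05:00

The interval is a steady 14 hours (14, 14, 14, 14).
2020-03-24 01:00 + 14 h = 2020-03-24 15:00.
2020-03-24 15:00 + 14 h = 2020-03-25 05:00.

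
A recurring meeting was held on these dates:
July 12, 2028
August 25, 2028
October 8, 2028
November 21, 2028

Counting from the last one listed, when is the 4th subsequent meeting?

May 16, 2029

Every event comes 44 days after the last (44, 44, 44).
November 21, 2028 + 44 days = January 4, 2029.
January 4, 2029 + 44 days = February 17, 2029.
February 17, 2029 + 44 days = April 2, 2029.
April 2, 2029 + 44 days = May 16, 2029.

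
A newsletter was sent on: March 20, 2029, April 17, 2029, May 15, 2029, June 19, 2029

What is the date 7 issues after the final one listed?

These are Tuesdays at 28- or 35-day spacing (28, 28, 35).
The pattern: 3rd Tuesday of the month.
July 2029 — 3rd Tuesday is July 17, 2029.
August 2029 — 3rd Tuesday is August 21, 2029.
September 2029 — 3rd Tuesday is September 18, 2029.
3rd Tuesday of October 2029: October 16, 2029.
November 2029 — 3rd Tuesday is November 20, 2029.
December 2029 — 3rd Tuesday is December 18, 2029.
3rd Tuesday of January 2030: January 15, 2030.

January 15, 2030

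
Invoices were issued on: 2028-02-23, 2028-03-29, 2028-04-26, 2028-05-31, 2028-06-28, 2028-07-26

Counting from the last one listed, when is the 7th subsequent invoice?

2029-02-28

These are Wednesdays with 35, 28, 35, 28, 28-day gaps.
Each is the final Wednesday of its month — 2028-03-29 is past the 28th, so '4th Wednesday' doesn't fit.
August 2028 ends with Wednesday 2028-08-30.
Last Wednesday of September 2028: 2028-09-27.
October 2028 ends with Wednesday 2028-10-25.
November 2028 ends with Wednesday 2028-11-29.
Last Wednesday of December 2028: 2028-12-27.
Last Wednesday of January 2029: 2029-01-31.
February 2029 ends with Wednesday 2029-02-28.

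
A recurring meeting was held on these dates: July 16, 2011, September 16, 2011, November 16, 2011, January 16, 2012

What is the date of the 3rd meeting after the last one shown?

Gaps: 62, 61, 61 days — not constant. Every event is on the 16th of the month.
Pattern: the 16th of every 2 months.
March 2012: March 16, 2012.
May 2012: May 16, 2012.
July 2012: July 16, 2012.

July 16, 2012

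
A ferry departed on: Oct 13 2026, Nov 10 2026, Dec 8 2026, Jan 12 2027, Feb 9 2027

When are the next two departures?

Mar 9 2027, Apr 13 2027

All dates are Tuesdays, 28, 28, 35, 28 days apart.
Specifically, the 2nd Tuesday of each month.
March 2027 — 2nd Tuesday is Mar 9 2027.
2nd Tuesday of April 2027: Apr 13 2027.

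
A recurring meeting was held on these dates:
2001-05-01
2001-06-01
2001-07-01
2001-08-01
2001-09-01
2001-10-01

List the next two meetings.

2001-11-01, 2001-12-01

Gaps: 31, 30, 31, 31, 30 days — not constant. Every event is on the 1st of the month.
Pattern: the 1st of each month.
November 2001: 2001-11-01.
Next: December 2001 → 2001-12-01.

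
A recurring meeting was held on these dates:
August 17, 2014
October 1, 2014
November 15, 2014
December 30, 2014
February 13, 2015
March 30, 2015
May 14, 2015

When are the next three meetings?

Every event comes 45 days after the last (45, 45, 45, 45, 45, 45).
May 14, 2015 + 45 days = June 28, 2015.
June 28, 2015 + 45 days = August 12, 2015.
August 12, 2015 + 45 days = September 26, 2015.

June 28, 2015; August 12, 2015; September 26, 2015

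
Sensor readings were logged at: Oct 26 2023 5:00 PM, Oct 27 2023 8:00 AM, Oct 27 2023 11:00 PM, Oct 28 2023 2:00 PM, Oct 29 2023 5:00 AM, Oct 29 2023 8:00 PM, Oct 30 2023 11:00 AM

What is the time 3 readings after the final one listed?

Spacing: 15, 15, 15, 15, 15, 15 h — constant 15 h.
Oct 30 2023 11:00 AM + 15 h = Oct 31 2023 2:00 AM.
Oct 31 2023 2:00 AM + 15 h = Oct 31 2023 5:00 PM.
Oct 31 2023 5:00 PM + 15 h = Nov 1 2023 8:00 AM.

Nov 1 2023 8:00 AM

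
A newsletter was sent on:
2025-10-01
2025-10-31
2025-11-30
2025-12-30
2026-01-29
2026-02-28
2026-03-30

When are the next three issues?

The spacing is 30, 30, 30, 30, 30, 30 days — always 30 days.
2026-03-30 + 30 days = 2026-04-29.
2026-04-29 + 30 days = 2026-05-29.
2026-05-29 + 30 days = 2026-06-28.

2026-04-29, 2026-05-29, 2026-06-28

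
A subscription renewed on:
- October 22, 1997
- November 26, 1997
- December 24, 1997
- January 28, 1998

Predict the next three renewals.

February 25, 1998; March 25, 1998; April 22, 1998

All dates are Wednesdays, 35, 28, 35 days apart.
Specifically, the 4th Wednesday of each month.
February 1998 — 4th Wednesday is February 25, 1998.
March 1998 — 4th Wednesday is March 25, 1998.
April 1998 — 4th Wednesday is April 22, 1998.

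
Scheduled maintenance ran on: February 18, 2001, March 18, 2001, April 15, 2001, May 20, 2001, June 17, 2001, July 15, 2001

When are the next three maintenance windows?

August 19, 2001; September 16, 2001; October 21, 2001

These are Sundays at 28- or 35-day spacing (28, 28, 35, 28, 28).
The pattern: 3rd Sunday of the month.
3rd Sunday of August 2001: August 19, 2001.
September 2001 — 3rd Sunday is September 16, 2001.
October 2001 — 3rd Sunday is October 21, 2001.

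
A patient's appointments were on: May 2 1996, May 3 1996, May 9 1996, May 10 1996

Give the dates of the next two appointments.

May 16 1996, May 17 1996

Every event lands on a Thursday or Friday (gaps cycle 1, 6, 1).
So the schedule is: every Thursday and Friday.
The following Thursday is May 16 1996.
Next Friday: May 17 1996.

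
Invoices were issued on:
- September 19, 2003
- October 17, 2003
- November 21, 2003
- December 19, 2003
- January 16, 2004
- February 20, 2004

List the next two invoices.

These are Fridays at 28- or 35-day spacing (28, 35, 28, 28, 35).
The pattern: 3rd Friday of the month.
March 2004 — 3rd Friday is March 19, 2004.
April 2004 — 3rd Friday is April 16, 2004.

March 19, 2004; April 16, 2004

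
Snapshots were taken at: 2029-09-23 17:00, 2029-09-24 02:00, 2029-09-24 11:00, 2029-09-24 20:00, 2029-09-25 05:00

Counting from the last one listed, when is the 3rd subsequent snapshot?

2029-09-26 08:00

The interval is a steady 9 hours (9, 9, 9, 9).
2029-09-25 05:00 + 9 h = 2029-09-25 14:00.
2029-09-25 14:00 + 9 h = 2029-09-25 23:00.
2029-09-25 23:00 + 9 h = 2029-09-26 08:00.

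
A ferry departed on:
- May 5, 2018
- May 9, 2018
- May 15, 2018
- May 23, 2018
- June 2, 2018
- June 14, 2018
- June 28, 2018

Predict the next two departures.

July 14, 2018; August 1, 2018

Intervals are 4, 6, 8, 10, 12, 14 days — an arithmetic progression with common difference 2.
Next gap: 16 days. June 28, 2018 + 16 days = July 14, 2018.
Next gap: 18 days. July 14, 2018 + 18 days = August 1, 2018.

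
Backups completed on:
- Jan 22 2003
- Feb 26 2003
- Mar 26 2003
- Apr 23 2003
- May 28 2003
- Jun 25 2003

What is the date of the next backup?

Jul 23 2003

Gaps: 35, 28, 28, 35, 28 days — a mix of 28 and 35. Every date is a Wednesday.
Each is the 4th Wednesday of its month.
July 2003 — 4th Wednesday is Jul 23 2003.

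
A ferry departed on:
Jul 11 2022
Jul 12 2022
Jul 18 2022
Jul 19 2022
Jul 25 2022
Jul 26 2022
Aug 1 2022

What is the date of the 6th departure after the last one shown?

Aug 22 2022

The gap pattern 1, 6, 1, 6, 1, 6 repeats every 2 events.
These are the Mondays and Tuesdays of each week.
Next Tuesday: Aug 2 2022.
Next Monday: Aug 8 2022.
The following Tuesday is Aug 9 2022.
Next Monday: Aug 15 2022.
The following Tuesday is Aug 16 2022.
Next Monday: Aug 22 2022.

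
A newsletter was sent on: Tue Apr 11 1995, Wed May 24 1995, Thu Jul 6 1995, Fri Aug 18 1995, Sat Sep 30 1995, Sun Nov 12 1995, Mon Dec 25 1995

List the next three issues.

Tue Feb 6 1996, Wed Mar 20 1996, Thu May 2 1996

Every event comes 43 days after the last (43, 43, 43, 43, 43, 43).
Mon Dec 25 1995 + 43 days = Tue Feb 6 1996.
Tue Feb 6 1996 + 43 days = Wed Mar 20 1996.
Wed Mar 20 1996 + 43 days = Thu May 2 1996.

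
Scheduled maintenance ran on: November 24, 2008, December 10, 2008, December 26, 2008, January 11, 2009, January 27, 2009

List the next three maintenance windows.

The spacing is 16, 16, 16, 16 days — always 16 days.
January 27, 2009 + 16 days = February 12, 2009.
February 12, 2009 + 16 days = February 28, 2009.
February 28, 2009 + 16 days = March 16, 2009.

February 12, 2009; February 28, 2009; March 16, 2009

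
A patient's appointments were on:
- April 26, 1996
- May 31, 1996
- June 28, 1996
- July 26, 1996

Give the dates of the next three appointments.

August 30, 1996; September 27, 1996; October 25, 1996

All Fridays; the gaps (35, 28, 28) vary with month length.
This is the last Friday of each month.
Last Friday of August 1996: August 30, 1996.
September 1996 ends with Friday September 27, 1996.
October 1996 ends with Friday October 25, 1996.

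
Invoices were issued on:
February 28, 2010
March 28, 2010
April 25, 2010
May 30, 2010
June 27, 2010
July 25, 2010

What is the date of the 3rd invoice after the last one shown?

Every date is a Sunday; gaps 28, 28, 35, 28, 28 days.
Each is the last Sunday of its month (at least one falls on the 29th or later, ruling out '4th Sunday').
Last Sunday of August 2010: August 29, 2010.
Last Sunday of September 2010: September 26, 2010.
October 2010 ends with Sunday October 31, 2010.

October 31, 2010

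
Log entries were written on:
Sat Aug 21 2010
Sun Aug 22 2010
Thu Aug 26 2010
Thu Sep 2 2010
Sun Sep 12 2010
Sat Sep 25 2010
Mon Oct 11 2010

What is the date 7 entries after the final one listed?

Mon Apr 25 2011

The spacing grows by 3 each time: 1, 4, 7, 10, 13, 16 days.
Next gap: 19 days. Mon Oct 11 2010 + 19 days = Sat Oct 30 2010.
Next gap: 22 days. Sat Oct 30 2010 + 22 days = Sun Nov 21 2010.
Next gap: 25 days. Sun Nov 21 2010 + 25 days = Thu Dec 16 2010.
Next gap: 28 days. Thu Dec 16 2010 + 28 days = Thu Jan 13 2011.
Next gap: 31 days. Thu Jan 13 2011 + 31 days = Sun Feb 13 2011.
Next gap: 34 days. Sun Feb 13 2011 + 34 days = Sat Mar 19 2011.
Next gap: 37 days. Sat Mar 19 2011 + 37 days = Mon Apr 25 2011.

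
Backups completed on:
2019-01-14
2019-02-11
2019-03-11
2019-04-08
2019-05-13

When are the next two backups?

All dates are Mondays, 28, 28, 28, 35 days apart.
Specifically, the 2nd Monday of each month.
June 2019 — 2nd Monday is 2019-06-10.
2nd Monday of July 2019: 2019-07-08.

2019-06-10, 2019-07-08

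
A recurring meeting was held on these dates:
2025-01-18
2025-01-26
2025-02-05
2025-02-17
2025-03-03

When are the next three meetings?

The spacing grows by 2 each time: 8, 10, 12, 14 days.
Next gap: 16 days. 2025-03-03 + 16 days = 2025-03-19.
Next gap: 18 days. 2025-03-19 + 18 days = 2025-04-06.
Next gap: 20 days. 2025-04-06 + 20 days = 2025-04-26.

2025-03-19, 2025-04-06, 2025-04-26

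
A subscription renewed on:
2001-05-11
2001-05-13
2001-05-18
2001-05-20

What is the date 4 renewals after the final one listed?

Every event lands on a Friday or Sunday (gaps cycle 2, 5, 2).
So the schedule is: every Friday and Sunday.
The following Friday is 2001-05-25.
The following Sunday is 2001-05-27.
Next Friday: 2001-06-01.
The following Sunday is 2001-06-03.

2001-06-03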